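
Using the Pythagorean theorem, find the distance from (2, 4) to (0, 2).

√(Σ(x_i - y_i)²) = √((2 - 0)² + (4 - 2)²)
= √(2² + 2²) = √(4 + 4) = √8 ≈ 2.8284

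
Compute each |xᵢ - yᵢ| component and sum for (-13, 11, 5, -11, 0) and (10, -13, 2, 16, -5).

Σ|x_i - y_i| = |-13 - 10| + |11 - (-13)| + |5 - 2| + |-11 - 16| + |0 - (-5)| = 23 + 24 + 3 + 27 + 5 = 82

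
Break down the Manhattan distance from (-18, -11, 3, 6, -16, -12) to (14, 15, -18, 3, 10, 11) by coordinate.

Σ|x_i - y_i| = |-18 - 14| + |-11 - 15| + |3 - (-18)| + |6 - 3| + |-16 - 10| + |-12 - 11| = 32 + 26 + 21 + 3 + 26 + 23 = 131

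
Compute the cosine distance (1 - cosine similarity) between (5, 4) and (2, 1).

With u = (5, 4), v = (2, 1):
u·v = 5·2 + 4·1 = 10 + 4 = 14.
|u| = √(5² + 4²) = √41, |v| = √(2² + 1²) = √5, so |u||v| = √(41·5) = √205.
cos θ = (u·v)/(|u||v|) = 14/√205 ≈ 0.9778
Cosine distance = 1 - cos θ ≈ 1 - 0.9778 = 0.0222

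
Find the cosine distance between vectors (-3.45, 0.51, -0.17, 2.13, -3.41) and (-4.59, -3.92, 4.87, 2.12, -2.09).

With u = (-3.45, 0.51, -0.17, 2.13, -3.41), v = (-4.59, -3.92, 4.87, 2.12, -2.09):
u·v = (-3.45)·(-4.59) + 0.51·(-3.92) + (-0.17)·4.87 + 2.13·2.12 + (-3.41)·(-2.09) = 15.8355 + (-1.9992) + (-0.8279) + 4.5156 + 7.1269 = 24.6509.
|u| = √((-3.45)² + 0.51² + (-0.17)² + 2.13² + (-3.41)²) = √(11.9025 + 0.2601 + 0.0289 + 4.5369 + 11.6281) = √28.3565, |v| = √((-4.59)² + (-3.92)² + 4.87² + 2.12² + (-2.09)²) = √(21.0681 + 15.3664 + 23.7169 + 4.4944 + 4.3681) = √69.0139.
cos θ = (u·v)/(|u||v|) = 24.6509/(√28.3565·√69.0139) ≈ 0.5572
Cosine distance = 1 - cos θ ≈ 1 - 0.5572 = 0.4428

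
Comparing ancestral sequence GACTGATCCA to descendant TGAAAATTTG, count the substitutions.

Differing positions: 1, 2, 3, 4, 5, 8, 9, 10. Hamming distance = 8.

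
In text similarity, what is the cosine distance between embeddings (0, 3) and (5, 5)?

With u = (0, 3), v = (5, 5):
u·v = 0·5 + 3·5 = 0 + 15 = 15.
|u| = √(0² + 3²) = √9, |v| = √(5² + 5²) = √50, so |u||v| = √(9·50) = √450.
cos θ = (u·v)/(|u||v|) = 15/√450 ≈ 0.7071
Cosine distance = 1 - cos θ ≈ 1 - 0.7071 = 0.2929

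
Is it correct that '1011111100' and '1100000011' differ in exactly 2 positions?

Differing positions: 2, 3, 4, 5, 6, 7, 8, 9, 10. Hamming distance = 9, so the claim that d_H = 2 is false.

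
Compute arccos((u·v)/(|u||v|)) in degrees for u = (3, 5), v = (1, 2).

With u = (3, 5), v = (1, 2):
u·v = 3·1 + 5·2 = 3 + 10 = 13.
|u| = √(3² + 5²) = √34, |v| = √(1² + 2²) = √5, so |u||v| = √(34·5) = √170.
cos θ = (u·v)/(|u||v|) = 13/√170 ≈ 0.997054
θ = arccos(0.997054) ≈ 4.4°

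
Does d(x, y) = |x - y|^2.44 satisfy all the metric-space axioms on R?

No. d(x,y) = |x-y|^2.44 fails the triangle inequality since p = 2.44 > 1. Counterexample: x = -2, y = 10, z = 18. d(x,z) = |-2 - 18|^2.44 = 20^2.44 ≈ 1494.5594, but d(x,y) + d(y,z) = 12^2.44 + 8^2.44 ≈ 429.7365 + 159.7863 = 589.5228. Since 1494.5594 > 589.5228, the triangle inequality is violated.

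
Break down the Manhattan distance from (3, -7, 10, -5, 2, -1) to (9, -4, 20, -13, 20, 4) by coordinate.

Σ|x_i - y_i| = |3 - 9| + |-7 - (-4)| + |10 - 20| + |-5 - (-13)| + |2 - 20| + |-1 - 4| = 6 + 3 + 10 + 8 + 18 + 5 = 50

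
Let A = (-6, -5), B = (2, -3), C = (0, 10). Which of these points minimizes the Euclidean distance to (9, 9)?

Distances: d(A) ≈ 20.5183, d(B) ≈ 13.8924, d(C) ≈ 9.0554. Nearest: C = (0, 10) with distance 9.0554.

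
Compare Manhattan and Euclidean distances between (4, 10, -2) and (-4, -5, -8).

L1 = |4 - (-4)| + |10 - (-5)| + |-2 - (-8)| = 8 + 15 + 6 = 29
L2 = √(8² + 15² + 6²) = √325 ≈ 18.0278
L1 ≥ L2 always (equality iff movement is along one axis); L1 > L2 here.
Ratio L1/L2 = 29/√325 ≈ 1.6086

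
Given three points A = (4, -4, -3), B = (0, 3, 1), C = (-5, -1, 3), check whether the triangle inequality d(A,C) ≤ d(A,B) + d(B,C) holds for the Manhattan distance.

d(A,B) = 4 + 7 + 4 = 15, d(B,C) = 5 + 4 + 2 = 11, d(A,C) = 9 + 3 + 6 = 18.
d(A,C) = 18 ≤ 15 + 11 = 26. Triangle inequality is satisfied.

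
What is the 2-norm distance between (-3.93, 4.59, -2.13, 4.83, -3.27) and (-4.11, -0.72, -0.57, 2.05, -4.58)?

(Σ|x_i - y_i|^2)^(1/2) = (|-3.93 - (-4.11)|^2 + |4.59 - (-0.72)|^2 + |-2.13 - (-0.57)|^2 + |4.83 - 2.05|^2 + |-3.27 - (-4.58)|^2)^(1/2)
= (0.18^2 + 5.31^2 + 1.56^2 + 2.78^2 + 1.31^2)^(1/2) = (0.0324 + 28.1961 + 2.4336 + 7.7284 + 1.7161)^(1/2) = (40.1066)^(1/2) ≈ 6.333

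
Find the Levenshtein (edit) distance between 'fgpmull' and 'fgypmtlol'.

Let D[i][j] be the edit distance between the first i characters of 'fgpmull' and the first j characters of 'fgypmtlol', with D[i][0] = i, D[0][j] = j, and D[i][j] = D[i-1][j-1] if the characters match, else 1 + min(D[i-1][j], D[i][j-1], D[i-1][j-1]). Filling the table (rows: prefixes of 'fgpmull', columns: prefixes of 'fgypmtlol'):
     ε  f  g  y  p  m  t  l  o  l
  ε  0  1  2  3  4  5  6  7  8  9
  f  1  0  1  2  3  4  5  6  7  8
  g  2  1  0  1  2  3  4  5  6  7
  p  3  2  1  1  1  2  3  4  5  6
  m  4  3  2  2  2  1  2  3  4  5
  u  5  4  3  3  3  2  2  3  4  5
  l  6  5  4  4  4  3  3  2  3  4
  l  7  6  5  5  5  4  4  3  3  3
The bottom-right entry gives D[7][9] = 3, so no sequence of fewer than 3 edits works. Backtracking through the table gives one optimal edit sequence (3 edits):
  fgpmull → fgypmull (ins y @3)
  fgypmull → fgypmtll (sub u→t @6)
  fgypmtll → fgypmtlol (ins o @8)
Edit distance = 3.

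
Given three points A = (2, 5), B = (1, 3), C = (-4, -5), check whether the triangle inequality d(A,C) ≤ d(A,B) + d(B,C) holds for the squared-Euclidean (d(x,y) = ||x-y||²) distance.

d(A,B) = 1² + 2² = 5, d(B,C) = 5² + 8² = 89, d(A,C) = 6² + 10² = 136.
d(A,C) = 136 > 5 + 89 = 94. Triangle inequality is VIOLATED. (Squared-Euclidean is not a metric — this is a counterexample.)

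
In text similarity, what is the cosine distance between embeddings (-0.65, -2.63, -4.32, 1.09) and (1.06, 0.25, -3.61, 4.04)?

With u = (-0.65, -2.63, -4.32, 1.09), v = (1.06, 0.25, -3.61, 4.04):
u·v = (-0.65)·1.06 + (-2.63)·0.25 + (-4.32)·(-3.61) + 1.09·4.04 = (-0.689) + (-0.6575) + 15.5952 + 4.4036 = 18.6523.
|u| = √((-0.65)² + (-2.63)² + (-4.32)² + 1.09²) = √(0.4225 + 6.9169 + 18.6624 + 1.1881) = √27.1899, |v| = √(1.06² + 0.25² + (-3.61)² + 4.04²) = √(1.1236 + 0.0625 + 13.0321 + 16.3216) = √30.5398.
cos θ = (u·v)/(|u||v|) = 18.6523/(√27.1899·√30.5398) ≈ 0.6473
Cosine distance = 1 - cos θ ≈ 1 - 0.6473 = 0.3527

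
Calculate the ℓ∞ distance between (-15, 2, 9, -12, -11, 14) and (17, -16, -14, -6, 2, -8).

max(|x_i - y_i|) = max(|-15 - 17|, |2 - (-16)|, |9 - (-14)|, |-12 - (-6)|, |-11 - 2|, |14 - (-8)|) = max(32, 18, 23, 6, 13, 22) = 32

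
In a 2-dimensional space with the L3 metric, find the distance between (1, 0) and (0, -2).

(Σ|x_i - y_i|^3)^(1/3) = (|1 - 0|^3 + |0 - (-2)|^3)^(1/3)
= (1^3 + 2^3)^(1/3) = (1 + 8)^(1/3) = (9)^(1/3) ≈ 2.0801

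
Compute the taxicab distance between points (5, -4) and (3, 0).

Σ|x_i - y_i| = |5 - 3| + |-4 - 0| = 2 + 4 = 6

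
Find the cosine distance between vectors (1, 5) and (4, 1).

With u = (1, 5), v = (4, 1):
u·v = 1·4 + 5·1 = 4 + 5 = 9.
|u| = √(1² + 5²) = √26, |v| = √(4² + 1²) = √17, so |u||v| = √(26·17) = √442.
cos θ = (u·v)/(|u||v|) = 9/√442 ≈ 0.4281
Cosine distance = 1 - cos θ ≈ 1 - 0.4281 = 0.5719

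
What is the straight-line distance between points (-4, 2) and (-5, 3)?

√(Σ(x_i - y_i)²) = √((-4 - (-5))² + (2 - 3)²)
= √(1² + (-1)²) = √(1 + 1) = √2 ≈ 1.4142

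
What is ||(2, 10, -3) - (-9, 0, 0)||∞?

max(|x_i - y_i|) = max(|2 - (-9)|, |10 - 0|, |-3 - 0|) = max(11, 10, 3) = 11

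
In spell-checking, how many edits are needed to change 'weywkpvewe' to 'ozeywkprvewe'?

Let D[i][j] be the edit distance between the first i characters of 'weywkpvewe' and the first j characters of 'ozeywkprvewe', with D[i][0] = i, D[0][j] = j, and D[i][j] = D[i-1][j-1] if the characters match, else 1 + min(D[i-1][j], D[i][j-1], D[i-1][j-1]). Filling the table (rows: prefixes of 'weywkpvewe', columns: prefixes of 'ozeywkprvewe'):
     ε  o  z  e  y  w  k  p  r  v  e  w  e
  ε  0  1  2  3  4  5  6  7  8  9 10 11 12
  w  1  1  2  3  4  4  5  6  7  8  9 10 11
  e  2  2  2  2  3  4  5  6  7  8  8  9 10
  y  3  3  3  3  2  3  4  5  6  7  8  9 10
  w  4  4  4  4  3  2  3  4  5  6  7  8  9
  k  5  5  5  5  4  3  2  3  4  5  6  7  8
  p  6  6  6  6  5  4  3  2  3  4  5  6  7
  v  7  7  7  7  6  5  4  3  3  3  4  5  6
  e  8  8  8  7  7  6  5  4  4  4  3  4  5
  w  9  9  9  8  8  7  6  5  5  5  4  3  4
  e 10 10 10  9  9  8  7  6  6  6  5  4  3
The bottom-right entry gives D[10][12] = 3, so no sequence of fewer than 3 edits works. Backtracking through the table gives one optimal edit sequence (3 edits):
  weywkpvewe → oweywkpvewe (ins o @1)
  oweywkpvewe → ozeywkpvewe (sub w→z @2)
  ozeywkpvewe → ozeywkprvewe (ins r @8)
Edit distance = 3.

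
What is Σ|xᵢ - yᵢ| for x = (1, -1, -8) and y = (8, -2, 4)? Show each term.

Σ|x_i - y_i| = |1 - 8| + |-1 - (-2)| + |-8 - 4| = 7 + 1 + 12 = 20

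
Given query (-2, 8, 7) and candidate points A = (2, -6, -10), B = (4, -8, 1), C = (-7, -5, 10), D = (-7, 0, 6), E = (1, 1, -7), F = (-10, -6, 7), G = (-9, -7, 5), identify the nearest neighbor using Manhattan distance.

Distances: d(A) = 35, d(B) = 28, d(C) = 21, d(D) = 14, d(E) = 24, d(F) = 22, d(G) = 24. Nearest: D = (-7, 0, 6) with distance 14.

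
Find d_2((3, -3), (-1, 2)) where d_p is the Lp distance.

(Σ|x_i - y_i|^2)^(1/2) = (|3 - (-1)|^2 + |-3 - 2|^2)^(1/2)
= (4^2 + 5^2)^(1/2) = (16 + 25)^(1/2) = (41)^(1/2) ≈ 6.4031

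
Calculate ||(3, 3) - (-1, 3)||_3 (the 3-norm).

(Σ|x_i - y_i|^3)^(1/3) = (|3 - (-1)|^3 + |3 - 3|^3)^(1/3)
= (4^3 + 0^3)^(1/3) = (64 + 0)^(1/3) = (64)^(1/3) = 4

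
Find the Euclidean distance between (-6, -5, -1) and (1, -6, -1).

√(Σ(x_i - y_i)²) = √((-6 - 1)² + (-5 - (-6))² + (-1 - (-1))²)
= √((-7)² + 1² + 0²) = √(49 + 1 + 0) = √50 ≈ 7.0711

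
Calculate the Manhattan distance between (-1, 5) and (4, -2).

Σ|x_i - y_i| = |-1 - 4| + |5 - (-2)| = 5 + 7 = 12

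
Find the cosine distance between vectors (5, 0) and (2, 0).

With u = (5, 0), v = (2, 0):
u·v = 5·2 + 0·0 = 10 + 0 = 10.
|u| = √(5² + 0²) = √25, |v| = √(2² + 0²) = √4, so |u||v| = √(25·4) = √100 = 10.
cos θ = (u·v)/(|u||v|) = 10/10 = 1
Cosine distance = 1 - cos θ = 1 - 1 = 0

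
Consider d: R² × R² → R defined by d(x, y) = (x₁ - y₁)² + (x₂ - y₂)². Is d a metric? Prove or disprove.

No. The squared Euclidean distance fails the triangle inequality. Counterexample: x = (0, 0), y = (3, 4), z = (6, 8). d(x,z) = 6² + 8² = 100, but d(x,y) + d(y,z) = (3² + 4²) + (3² + 4²) = 25 + 25 = 50. Since 100 > 50, the triangle inequality is violated. (Note: √d, the ordinary Euclidean distance, IS a metric.)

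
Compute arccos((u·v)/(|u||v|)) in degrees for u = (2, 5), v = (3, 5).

With u = (2, 5), v = (3, 5):
u·v = 2·3 + 5·5 = 6 + 25 = 31.
|u| = √(2² + 5²) = √29, |v| = √(3² + 5²) = √34, so |u||v| = √(29·34) = √986.
cos θ = (u·v)/(|u||v|) = 31/√986 ≈ 0.987241
θ = arccos(0.987241) ≈ 9.16°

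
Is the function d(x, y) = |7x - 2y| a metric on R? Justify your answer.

No. d fails symmetry: d(3, 2) = |7·3 - 2·2| = |17| = 17, but d(2, 3) = |7·2 - 2·3| = |8| = 8. Since 17 ≠ 8, d(x,y) ≠ d(y,x) in general.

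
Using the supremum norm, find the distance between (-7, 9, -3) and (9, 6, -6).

max(|x_i - y_i|) = max(|-7 - 9|, |9 - 6|, |-3 - (-6)|) = max(16, 3, 3) = 16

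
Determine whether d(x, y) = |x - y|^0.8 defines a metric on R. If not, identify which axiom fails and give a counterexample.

Yes. With 0 < p = 0.8 ≤ 1, d(x,y) = |x-y|^0.8 is a metric on R. Non-negativity and symmetry are immediate; |x-y|^0.8 = 0 ⟺ |x-y| = 0 ⟺ x = y. For the triangle inequality, the function t ↦ t^0.8 is subadditive on [0,∞) when p ≤ 1, so |x-z|^0.8 ≤ (|x-y| + |y-z|)^0.8 ≤ |x-y|^0.8 + |y-z|^0.8.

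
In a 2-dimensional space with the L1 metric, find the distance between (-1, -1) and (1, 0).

Σ|x_i - y_i| = |-1 - 1| + |-1 - 0| = 2 + 1 = 3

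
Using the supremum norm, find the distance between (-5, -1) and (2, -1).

max(|x_i - y_i|) = max(|-5 - 2|, |-1 - (-1)|) = max(7, 0) = 7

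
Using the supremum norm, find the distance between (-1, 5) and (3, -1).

max(|x_i - y_i|) = max(|-1 - 3|, |5 - (-1)|) = max(4, 6) = 6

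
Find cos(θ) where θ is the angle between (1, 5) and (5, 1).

With u = (1, 5), v = (5, 1):
u·v = 1·5 + 5·1 = 5 + 5 = 10.
|u| = √(1² + 5²) = √26, |v| = √(5² + 1²) = √26, so |u||v| = √(26·26) = √676 = 26.
cos θ = (u·v)/(|u||v|) = 10/26 ≈ 0.3846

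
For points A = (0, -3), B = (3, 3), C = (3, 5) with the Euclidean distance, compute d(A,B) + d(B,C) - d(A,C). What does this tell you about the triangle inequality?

d(A,B) = √(3² + 6²) = √45 ≈ 6.7082, d(B,C) = √(0² + 2²) = √4 = 2, d(A,C) = √(3² + 8²) = √73 ≈ 8.544.
d(A,B) + d(B,C) - d(A,C) = 6.7082 + 2 - 8.544 = 8.7082 - 8.544 = 0.1642 (to 4 decimal places). This is ≥ 0, so the triangle inequality holds for these points.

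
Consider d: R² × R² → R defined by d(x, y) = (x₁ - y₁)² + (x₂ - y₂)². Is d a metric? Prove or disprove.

No. The squared Euclidean distance fails the triangle inequality. Counterexample: x = (0, 0), y = (1, 1), z = (2, 2). d(x,z) = 2² + 2² = 8, but d(x,y) + d(y,z) = (1² + 1²) + (1² + 1²) = 2 + 2 = 4. Since 8 > 4, the triangle inequality is violated. (Note: √d, the ordinary Euclidean distance, IS a metric.)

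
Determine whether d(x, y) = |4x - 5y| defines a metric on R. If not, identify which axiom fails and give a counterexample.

No. d fails symmetry: d(9, 8) = |4·9 - 5·8| = |-4| = 4, but d(8, 9) = |4·8 - 5·9| = |-13| = 13. Since 4 ≠ 13, d(x,y) ≠ d(y,x) in general.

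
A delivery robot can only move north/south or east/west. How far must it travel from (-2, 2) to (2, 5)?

Σ|x_i - y_i| = |-2 - 2| + |2 - 5| = 4 + 3 = 7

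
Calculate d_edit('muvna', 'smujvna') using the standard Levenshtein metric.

Let D[i][j] be the edit distance between the first i characters of 'muvna' and the first j characters of 'smujvna', with D[i][0] = i, D[0][j] = j, and D[i][j] = D[i-1][j-1] if the characters match, else 1 + min(D[i-1][j], D[i][j-1], D[i-1][j-1]). Filling the table (rows: prefixes of 'muvna', columns: prefixes of 'smujvna'):
     ε  s  m  u  j  v  n  a
  ε  0  1  2  3  4  5  6  7
  m  1  1  1  2  3  4  5  6
  u  2  2  2  1  2  3  4  5
  v  3  3  3  2  2  2  3  4
  n  4  4  4  3  3  3  2  3
  a  5  5  5  4  4  4  3  2
The bottom-right entry gives D[5][7] = 2, so no sequence of fewer than 2 edits works. Backtracking through the table gives one optimal edit sequence (2 edits):
  muvna → smuvna (ins s @1)
  smuvna → smujvna (ins j @4)
Edit distance = 2.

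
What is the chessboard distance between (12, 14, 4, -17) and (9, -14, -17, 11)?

max(|x_i - y_i|) = max(|12 - 9|, |14 - (-14)|, |4 - (-17)|, |-17 - 11|) = max(3, 28, 21, 28) = 28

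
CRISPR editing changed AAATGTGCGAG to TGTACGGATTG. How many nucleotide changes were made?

Differing positions: 1, 2, 3, 4, 5, 6, 8, 9, 10. Hamming distance = 9.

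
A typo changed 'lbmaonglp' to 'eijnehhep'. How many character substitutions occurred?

Differing positions: 1, 2, 3, 4, 5, 6, 7, 8. Hamming distance = 8.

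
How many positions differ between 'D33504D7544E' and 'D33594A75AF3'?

Differing positions: 5, 7, 10, 11, 12. Hamming distance = 5.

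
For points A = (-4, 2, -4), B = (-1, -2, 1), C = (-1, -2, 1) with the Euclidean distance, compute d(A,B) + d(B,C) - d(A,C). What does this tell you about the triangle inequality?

d(A,B) = √(3² + 4² + 5²) = √50 ≈ 7.0711, d(B,C) = √(0² + 0² + 0²) = √0 = 0, d(A,C) = √(3² + 4² + 5²) = √50 ≈ 7.0711.
d(A,B) + d(B,C) - d(A,C) = 7.0711 + 0 - 7.0711 = 7.0711 - 7.0711 = 0. This is ≥ 0, so the triangle inequality holds for these points.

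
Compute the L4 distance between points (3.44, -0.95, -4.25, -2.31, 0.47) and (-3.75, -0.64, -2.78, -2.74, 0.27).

(Σ|x_i - y_i|^4)^(1/4) = (|3.44 - (-3.75)|^4 + |-0.95 - (-0.64)|^4 + |-4.25 - (-2.78)|^4 + |-2.31 - (-2.74)|^4 + |0.47 - 0.27|^4)^(1/4)
= (7.19^4 + 0.31^4 + 1.47^4 + 0.43^4 + 0.2^4)^(1/4) ≈ (2672.4868 + 0.0092 + 4.6695 + 0.0342 + 0.0016)^(1/4) = (2677.2013)^(1/4) ≈ 7.1932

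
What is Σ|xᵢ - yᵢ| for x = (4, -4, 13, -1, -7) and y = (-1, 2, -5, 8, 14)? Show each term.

Σ|x_i - y_i| = |4 - (-1)| + |-4 - 2| + |13 - (-5)| + |-1 - 8| + |-7 - 14| = 5 + 6 + 18 + 9 + 21 = 59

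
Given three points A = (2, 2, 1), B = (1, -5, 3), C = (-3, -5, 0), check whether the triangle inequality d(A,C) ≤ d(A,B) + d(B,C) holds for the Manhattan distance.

d(A,B) = 1 + 7 + 2 = 10, d(B,C) = 4 + 0 + 3 = 7, d(A,C) = 5 + 7 + 1 = 13.
d(A,C) = 13 ≤ 10 + 7 = 17. Triangle inequality is satisfied.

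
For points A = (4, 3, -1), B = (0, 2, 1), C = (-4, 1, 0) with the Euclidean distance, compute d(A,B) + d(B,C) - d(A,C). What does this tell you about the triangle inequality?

d(A,B) = √(4² + 1² + 2²) = √21 ≈ 4.5826, d(B,C) = √(4² + 1² + 1²) = √18 ≈ 4.2426, d(A,C) = √(8² + 2² + 1²) = √69 ≈ 8.3066.
d(A,B) + d(B,C) - d(A,C) = 4.5826 + 4.2426 - 8.3066 = 8.8252 - 8.3066 = 0.5186 (to 4 decimal places). This is ≥ 0, so the triangle inequality holds for these points.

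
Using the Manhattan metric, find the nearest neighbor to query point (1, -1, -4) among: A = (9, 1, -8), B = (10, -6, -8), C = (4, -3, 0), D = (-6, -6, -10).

Distances: d(A) = 14, d(B) = 18, d(C) = 9, d(D) = 18. Nearest: C = (4, -3, 0) with distance 9.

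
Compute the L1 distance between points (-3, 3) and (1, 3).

Σ|x_i - y_i| = |-3 - 1| + |3 - 3| = 4 + 0 = 4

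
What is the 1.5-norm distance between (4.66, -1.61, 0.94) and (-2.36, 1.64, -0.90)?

(Σ|x_i - y_i|^1.5)^(1/1.5) = (|4.66 - (-2.36)|^1.5 + |-1.61 - 1.64|^1.5 + |0.94 - (-0.9)|^1.5)^(1/1.5)
= (7.02^1.5 + 3.25^1.5 + 1.84^1.5)^(1/1.5) ≈ (18.5997 + 5.859 + 2.4959)^(1/1.5) = (26.9546)^(1/1.5) ≈ 8.9899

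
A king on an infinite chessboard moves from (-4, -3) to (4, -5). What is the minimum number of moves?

max(|x_i - y_i|) = max(|-4 - 4|, |-3 - (-5)|) = max(8, 2) = 8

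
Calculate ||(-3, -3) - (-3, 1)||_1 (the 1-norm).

Σ|x_i - y_i| = |-3 - (-3)| + |-3 - 1| = 0 + 4 = 4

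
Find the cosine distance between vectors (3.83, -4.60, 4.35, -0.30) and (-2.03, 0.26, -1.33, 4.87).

With u = (3.83, -4.60, 4.35, -0.30), v = (-2.03, 0.26, -1.33, 4.87):
u·v = 3.83·(-2.03) + (-4.6)·0.26 + 4.35·(-1.33) + (-0.3)·4.87 = (-7.7749) + (-1.196) + (-5.7855) + (-1.461) = -16.2174.
|u| = √(3.83² + (-4.6)² + 4.35² + (-0.3)²) = √(14.6689 + 21.16 + 18.9225 + 0.09) = √54.8414, |v| = √((-2.03)² + 0.26² + (-1.33)² + 4.87²) = √(4.1209 + 0.0676 + 1.7689 + 23.7169) = √29.6743.
cos θ = (u·v)/(|u||v|) = -16.2174/(√54.8414·√29.6743) ≈ -0.402
Cosine distance = 1 - cos θ ≈ 1 - (-0.402) = 1.402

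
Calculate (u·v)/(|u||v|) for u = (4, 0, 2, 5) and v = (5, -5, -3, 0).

With u = (4, 0, 2, 5), v = (5, -5, -3, 0):
u·v = 4·5 + 0·(-5) + 2·(-3) + 5·0 = 20 + 0 + (-6) + 0 = 14.
|u| = √(4² + 0² + 2² + 5²) = √45, |v| = √(5² + (-5)² + (-3)² + 0²) = √59, so |u||v| = √(45·59) = √2655.
cos θ = (u·v)/(|u||v|) = 14/√2655 ≈ 0.2717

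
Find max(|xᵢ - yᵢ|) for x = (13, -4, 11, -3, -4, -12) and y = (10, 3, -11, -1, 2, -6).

max(|x_i - y_i|) = max(|13 - 10|, |-4 - 3|, |11 - (-11)|, |-3 - (-1)|, |-4 - 2|, |-12 - (-6)|) = max(3, 7, 22, 2, 6, 6) = 22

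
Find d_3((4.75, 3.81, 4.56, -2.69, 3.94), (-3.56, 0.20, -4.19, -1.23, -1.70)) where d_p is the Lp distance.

(Σ|x_i - y_i|^3)^(1/3) = (|4.75 - (-3.56)|^3 + |3.81 - 0.2|^3 + |4.56 - (-4.19)|^3 + |-2.69 - (-1.23)|^3 + |3.94 - (-1.7)|^3)^(1/3)
= (8.31^3 + 3.61^3 + 8.75^3 + 1.46^3 + 5.64^3)^(1/3) ≈ (573.8562 + 47.0459 + 669.9219 + 3.1121 + 179.4061)^(1/3) = (1473.3422)^(1/3) ≈ 11.3789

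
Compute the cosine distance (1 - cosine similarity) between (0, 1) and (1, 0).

With u = (0, 1), v = (1, 0):
u·v = 0·1 + 1·0 = 0 + 0 = 0.
|u| = √(0² + 1²) = √1, |v| = √(1² + 0²) = √1, so |u||v| = √(1·1) = √1 = 1.
cos θ = (u·v)/(|u||v|) = 0/1 = 0
Cosine distance = 1 - cos θ = 1 - 0 = 1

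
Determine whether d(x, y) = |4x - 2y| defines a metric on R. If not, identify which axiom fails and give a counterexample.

No. d fails symmetry: d(5, 1) = |4·5 - 2·1| = |18| = 18, but d(1, 5) = |4·1 - 2·5| = |-6| = 6. Since 18 ≠ 6, d(x,y) ≠ d(y,x) in general.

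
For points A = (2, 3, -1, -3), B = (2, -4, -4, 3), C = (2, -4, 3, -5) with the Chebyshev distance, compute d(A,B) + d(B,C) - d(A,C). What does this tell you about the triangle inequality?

d(A,B) = max(0, 7, 3, 6) = 7, d(B,C) = max(0, 0, 7, 8) = 8, d(A,C) = max(0, 7, 4, 2) = 7.
d(A,B) + d(B,C) - d(A,C) = 7 + 8 - 7 = 15 - 7 = 8. This is ≥ 0, so the triangle inequality holds for these points.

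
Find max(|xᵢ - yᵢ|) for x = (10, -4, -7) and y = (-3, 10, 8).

max(|x_i - y_i|) = max(|10 - (-3)|, |-4 - 10|, |-7 - 8|) = max(13, 14, 15) = 15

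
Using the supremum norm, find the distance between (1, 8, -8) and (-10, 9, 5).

max(|x_i - y_i|) = max(|1 - (-10)|, |8 - 9|, |-8 - 5|) = max(11, 1, 13) = 13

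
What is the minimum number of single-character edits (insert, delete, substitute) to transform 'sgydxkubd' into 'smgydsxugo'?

Let D[i][j] be the edit distance between the first i characters of 'sgydxkubd' and the first j characters of 'smgydsxugo', with D[i][0] = i, D[0][j] = j, and D[i][j] = D[i-1][j-1] if the characters match, else 1 + min(D[i-1][j], D[i][j-1], D[i-1][j-1]). Filling the table (rows: prefixes of 'sgydxkubd', columns: prefixes of 'smgydsxugo'):
     ε  s  m  g  y  d  s  x  u  g  o
  ε  0  1  2  3  4  5  6  7  8  9 10
  s  1  0  1  2  3  4  5  6  7  8  9
  g  2  1  1  1  2  3  4  5  6  7  8
  y  3  2  2  2  1  2  3  4  5  6  7
  d  4  3  3  3  2  1  2  3  4  5  6
  x  5  4  4  4  3  2  2  2  3  4  5
  k  6  5  5  5  4  3  3  3  3  4  5
  u  7  6  6  6  5  4  4  4  3  4  5
  b  8  7  7  7  6  5  5  5  4  4  5
  d  9  8  8  8  7  6  6  6  5  5  5
The bottom-right entry gives D[9][10] = 5, so no sequence of fewer than 5 edits works. Backtracking through the table gives one optimal edit sequence (5 edits):
  sgydxkubd → smgydxkubd (ins m @2)
  smgydxkubd → smgydskubd (sub x→s @6)
  smgydskubd → smgydsxubd (sub k→x @7)
  smgydsxubd → smgydsxugd (sub b→g @9)
  smgydsxugd → smgydsxugo (sub d→o @10)
Edit distance = 5.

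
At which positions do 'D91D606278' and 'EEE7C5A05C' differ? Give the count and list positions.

Differing positions: 1, 2, 3, 4, 5, 6, 7, 8, 9, 10. Hamming distance = 10.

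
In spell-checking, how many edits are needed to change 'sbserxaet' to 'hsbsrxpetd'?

Let D[i][j] be the edit distance between the first i characters of 'sbserxaet' and the first j characters of 'hsbsrxpetd', with D[i][0] = i, D[0][j] = j, and D[i][j] = D[i-1][j-1] if the characters match, else 1 + min(D[i-1][j], D[i][j-1], D[i-1][j-1]). Filling the table (rows: prefixes of 'sbserxaet', columns: prefixes of 'hsbsrxpetd'):
     ε  h  s  b  s  r  x  p  e  t  d
  ε  0  1  2  3  4  5  6  7  8  9 10
  s  1  1  1  2  3  4  5  6  7  8  9
  b  2  2  2  1  2  3  4  5  6  7  8
  s  3  3  2  2  1  2  3  4  5  6  7
  e  4  4  3  3  2  2  3  4  4  5  6
  r  5  5  4  4  3  2  3  4  5  5  6
  x  6  6  5  5  4  3  2  3  4  5  6
  a  7  7  6  6  5  4  3  3  4  5  6
  e  8  8  7  7  6  5  4  4  3  4  5
  t  9  9  8  8  7  6  5  5  4  3  4
The bottom-right entry gives D[9][10] = 4, so no sequence of fewer than 4 edits works. Backtracking through the table gives one optimal edit sequence (4 edits):
  sbserxaet → hsbserxaet (ins h @1)
  hsbserxaet → hsbsrxaet (del e @5)
  hsbsrxaet → hsbsrxpet (sub a→p @7)
  hsbsrxpet → hsbsrxpetd (ins d @10)
Edit distance = 4.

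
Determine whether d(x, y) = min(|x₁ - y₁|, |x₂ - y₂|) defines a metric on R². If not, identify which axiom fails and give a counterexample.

No. d fails identity of indiscernibles: take x = (-5, 0) and y = (-5, 6). Then d(x,y) = min(|-5 - (-5)|, |0 - 6|) = min(0, 6) = 0, yet x ≠ y.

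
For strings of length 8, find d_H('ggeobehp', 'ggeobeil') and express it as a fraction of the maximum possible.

Differing positions: 7, 8. Hamming distance = 2. The maximum possible Hamming distance for length-8 strings is 8, so d_H/8 = 2/8 = 0.25.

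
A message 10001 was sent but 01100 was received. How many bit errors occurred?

Differing positions: 1, 2, 3, 5. Hamming distance = 4.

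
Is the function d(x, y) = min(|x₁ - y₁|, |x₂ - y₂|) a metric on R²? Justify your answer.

No. d fails identity of indiscernibles: take x = (2, 0) and y = (2, 8). Then d(x,y) = min(|2 - 2|, |0 - 8|) = min(0, 8) = 0, yet x ≠ y.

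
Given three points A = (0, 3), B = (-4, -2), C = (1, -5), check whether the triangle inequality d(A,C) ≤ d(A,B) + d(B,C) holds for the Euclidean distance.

d(A,B) = √(4² + 5²) = √41 ≈ 6.4031, d(B,C) = √(5² + 3²) = √34 ≈ 5.831, d(A,C) = √(1² + 8²) = √65 ≈ 8.0623.
d(A,C) ≈ 8.0623 ≤ 6.4031 + 5.831 = 12.2341. Triangle inequality is satisfied.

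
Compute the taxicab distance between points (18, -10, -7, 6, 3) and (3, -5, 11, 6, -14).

Σ|x_i - y_i| = |18 - 3| + |-10 - (-5)| + |-7 - 11| + |6 - 6| + |3 - (-14)| = 15 + 5 + 18 + 0 + 17 = 55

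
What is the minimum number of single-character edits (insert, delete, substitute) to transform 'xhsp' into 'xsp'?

Let D[i][j] be the edit distance between the first i characters of 'xhsp' and the first j characters of 'xsp', with D[i][0] = i, D[0][j] = j, and D[i][j] = D[i-1][j-1] if the characters match, else 1 + min(D[i-1][j], D[i][j-1], D[i-1][j-1]). Filling the table (rows: prefixes of 'xhsp', columns: prefixes of 'xsp'):
     ε  x  s  p
  ε  0  1  2  3
  x  1  0  1  2
  h  2  1  1  2
  s  3  2  1  2
  p  4  3  2  1
The bottom-right entry gives D[4][3] = 1, so no sequence of fewer than 1 edit works. Backtracking through the table gives one optimal edit sequence (1 edit):
  xhsp → xsp (del h @2)
Edit distance = 1.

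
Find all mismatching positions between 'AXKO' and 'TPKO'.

Differing positions: 1, 2. Hamming distance = 2.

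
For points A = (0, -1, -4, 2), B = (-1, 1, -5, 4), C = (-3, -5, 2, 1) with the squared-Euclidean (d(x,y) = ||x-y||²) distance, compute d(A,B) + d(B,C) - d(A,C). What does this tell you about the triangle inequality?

d(A,B) = 1² + 2² + 1² + 2² = 10, d(B,C) = 2² + 6² + 7² + 3² = 98, d(A,C) = 3² + 4² + 6² + 1² = 62.
d(A,B) + d(B,C) - d(A,C) = 10 + 98 - 62 = 108 - 62 = 46. This is ≥ 0, so the triangle inequality holds for these points.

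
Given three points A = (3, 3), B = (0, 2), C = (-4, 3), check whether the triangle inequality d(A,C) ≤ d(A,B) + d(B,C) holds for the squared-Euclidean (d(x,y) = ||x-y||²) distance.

d(A,B) = 3² + 1² = 10, d(B,C) = 4² + 1² = 17, d(A,C) = 7² + 0² = 49.
d(A,C) = 49 > 10 + 17 = 27. Triangle inequality is VIOLATED. (Squared-Euclidean is not a metric — this is a counterexample.)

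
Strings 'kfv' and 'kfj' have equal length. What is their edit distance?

Let D[i][j] be the edit distance between the first i characters of 'kfv' and the first j characters of 'kfj', with D[i][0] = i, D[0][j] = j, and D[i][j] = D[i-1][j-1] if the characters match, else 1 + min(D[i-1][j], D[i][j-1], D[i-1][j-1]). Filling the table (rows: prefixes of 'kfv', columns: prefixes of 'kfj'):
     ε  k  f  j
  ε  0  1  2  3
  k  1  0  1  2
  f  2  1  0  1
  v  3  2  1  1
The bottom-right entry gives D[3][3] = 1, so no sequence of fewer than 1 edit works. Backtracking through the table gives one optimal edit sequence (1 edit):
  kfv → kfj (sub v→j @3)
Edit distance = 1.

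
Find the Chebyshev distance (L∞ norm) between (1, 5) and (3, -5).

max(|x_i - y_i|) = max(|1 - 3|, |5 - (-5)|) = max(2, 10) = 10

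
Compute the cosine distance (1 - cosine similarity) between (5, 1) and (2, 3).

With u = (5, 1), v = (2, 3):
u·v = 5·2 + 1·3 = 10 + 3 = 13.
|u| = √(5² + 1²) = √26, |v| = √(2² + 3²) = √13, so |u||v| = √(26·13) = √338.
cos θ = (u·v)/(|u||v|) = 13/√338 ≈ 0.7071
Cosine distance = 1 - cos θ ≈ 1 - 0.7071 = 0.2929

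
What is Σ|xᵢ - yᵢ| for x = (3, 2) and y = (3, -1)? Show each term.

Σ|x_i - y_i| = |3 - 3| + |2 - (-1)| = 0 + 3 = 3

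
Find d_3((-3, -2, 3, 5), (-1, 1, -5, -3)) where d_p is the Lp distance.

(Σ|x_i - y_i|^3)^(1/3) = (|-3 - (-1)|^3 + |-2 - 1|^3 + |3 - (-5)|^3 + |5 - (-3)|^3)^(1/3)
= (2^3 + 3^3 + 8^3 + 8^3)^(1/3) = (8 + 27 + 512 + 512)^(1/3) = (1059)^(1/3) ≈ 10.1929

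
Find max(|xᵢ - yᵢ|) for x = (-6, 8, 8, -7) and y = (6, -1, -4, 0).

max(|x_i - y_i|) = max(|-6 - 6|, |8 - (-1)|, |8 - (-4)|, |-7 - 0|) = max(12, 9, 12, 7) = 12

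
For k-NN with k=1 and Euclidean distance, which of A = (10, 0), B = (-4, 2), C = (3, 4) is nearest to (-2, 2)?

Distances: d(A) ≈ 12.1655, d(B) = 2, d(C) ≈ 5.3852. Nearest: B = (-4, 2) with distance 2.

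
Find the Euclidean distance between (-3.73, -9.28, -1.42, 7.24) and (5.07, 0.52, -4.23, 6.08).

√(Σ(x_i - y_i)²) = √((-3.73 - 5.07)² + (-9.28 - 0.52)² + (-1.42 - (-4.23))² + (7.24 - 6.08)²)
= √((-8.8)² + (-9.8)² + 2.81² + 1.16²) = √(77.44 + 96.04 + 7.8961 + 1.3456) = √182.7217 ≈ 13.5175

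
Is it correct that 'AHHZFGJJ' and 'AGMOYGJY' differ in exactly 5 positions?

Differing positions: 2, 3, 4, 5, 8. Hamming distance = 5, so the claim is true.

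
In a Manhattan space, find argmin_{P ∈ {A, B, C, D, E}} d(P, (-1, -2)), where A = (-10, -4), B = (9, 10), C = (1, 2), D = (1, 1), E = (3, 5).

Distances: d(A) = 11, d(B) = 22, d(C) = 6, d(D) = 5, d(E) = 11. Nearest: D = (1, 1) with distance 5.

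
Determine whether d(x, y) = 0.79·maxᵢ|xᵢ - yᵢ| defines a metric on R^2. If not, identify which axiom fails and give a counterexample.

Yes. The L∞ (Chebyshev) norm induces a metric on R^2, and multiplying a metric by a positive constant 0.79 > 0 preserves all four axioms: non-negativity (0.79·||x-y|| ≥ 0), identity (0.79·||x-y|| = 0 ⟺ ||x-y|| = 0 ⟺ x = y), symmetry (||x-y|| = ||y-x||), and the triangle inequality (0.79·||x-z|| ≤ 0.79·||x-y|| + 0.79·||y-z||). So d is a metric.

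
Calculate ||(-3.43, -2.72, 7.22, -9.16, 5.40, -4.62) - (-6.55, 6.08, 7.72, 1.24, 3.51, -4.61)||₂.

√(Σ(x_i - y_i)²) = √((-3.43 - (-6.55))² + (-2.72 - 6.08)² + (7.22 - 7.72)² + (-9.16 - 1.24)² + (5.4 - 3.51)² + (-4.62 - (-4.61))²)
= √(3.12² + (-8.8)² + (-0.5)² + (-10.4)² + 1.89² + (-0.01)²) = √(9.7344 + 77.44 + 0.25 + 108.16 + 3.5721 + 0.0001) = √199.1566 ≈ 14.1123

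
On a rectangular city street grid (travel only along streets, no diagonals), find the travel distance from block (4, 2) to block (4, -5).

Σ|x_i - y_i| = |4 - 4| + |2 - (-5)| = 0 + 7 = 7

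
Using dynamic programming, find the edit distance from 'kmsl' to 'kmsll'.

Let D[i][j] be the edit distance between the first i characters of 'kmsl' and the first j characters of 'kmsll', with D[i][0] = i, D[0][j] = j, and D[i][j] = D[i-1][j-1] if the characters match, else 1 + min(D[i-1][j], D[i][j-1], D[i-1][j-1]). Filling the table (rows: prefixes of 'kmsl', columns: prefixes of 'kmsll'):
     ε  k  m  s  l  l
  ε  0  1  2  3  4  5
  k  1  0  1  2  3  4
  m  2  1  0  1  2  3
  s  3  2  1  0  1  2
  l  4  3  2  1  0  1
The bottom-right entry gives D[4][5] = 1, so no sequence of fewer than 1 edit works. Backtracking through the table gives one optimal edit sequence (1 edit):
  kmsl → kmsll (ins l @4)
Edit distance = 1.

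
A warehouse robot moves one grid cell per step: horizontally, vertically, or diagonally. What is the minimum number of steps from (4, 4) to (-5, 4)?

max(|x_i - y_i|) = max(|4 - (-5)|, |4 - 4|) = max(9, 0) = 9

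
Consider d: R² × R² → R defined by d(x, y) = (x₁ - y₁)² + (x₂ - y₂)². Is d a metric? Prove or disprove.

No. The squared Euclidean distance fails the triangle inequality. Counterexample: x = (0, 0), y = (1, 3), z = (2, 6). d(x,z) = 2² + 6² = 40, but d(x,y) + d(y,z) = (1² + 3²) + (1² + 3²) = 10 + 10 = 20. Since 40 > 20, the triangle inequality is violated. (Note: √d, the ordinary Euclidean distance, IS a metric.)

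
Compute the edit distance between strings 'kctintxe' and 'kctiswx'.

Let D[i][j] be the edit distance between the first i characters of 'kctintxe' and the first j characters of 'kctiswx', with D[i][0] = i, D[0][j] = j, and D[i][j] = D[i-1][j-1] if the characters match, else 1 + min(D[i-1][j], D[i][j-1], D[i-1][j-1]). Filling the table (rows: prefixes of 'kctintxe', columns: prefixes of 'kctiswx'):
     ε  k  c  t  i  s  w  x
  ε  0  1  2  3  4  5  6  7
  k  1  0  1  2  3  4  5  6
  c  2  1  0  1  2  3  4  5
  t  3  2  1  0  1  2  3  4
  i  4  3  2  1  0  1  2  3
  n  5  4  3  2  1  1  2  3
  t  6  5  4  3  2  2  2  3
  x  7  6  5  4  3  3  3  2
  e  8  7  6  5  4  4  4  3
The bottom-right entry gives D[8][7] = 3, so no sequence of fewer than 3 edits works. Backtracking through the table gives one optimal edit sequence (3 edits):
  kctintxe → kctistxe (sub n→s @5)
  kctistxe → kctiswxe (sub t→w @6)
  kctiswxe → kctiswx (del e @8)
Edit distance = 3.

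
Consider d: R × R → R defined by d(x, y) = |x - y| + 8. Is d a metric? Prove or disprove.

No. d fails identity of indiscernibles (specifically d(x,x) = 0): d(-5, -5) = |-5 - (-5)| + 8 = 0 + 8 = 8 ≠ 0.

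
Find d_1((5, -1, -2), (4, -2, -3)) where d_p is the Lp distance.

Σ|x_i - y_i| = |5 - 4| + |-1 - (-2)| + |-2 - (-3)| = 1 + 1 + 1 = 3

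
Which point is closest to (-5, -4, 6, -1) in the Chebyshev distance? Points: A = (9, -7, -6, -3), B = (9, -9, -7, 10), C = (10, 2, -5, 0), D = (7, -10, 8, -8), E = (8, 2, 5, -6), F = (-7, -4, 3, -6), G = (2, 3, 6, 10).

Distances: d(A) = 14, d(B) = 14, d(C) = 15, d(D) = 12, d(E) = 13, d(F) = 5, d(G) = 11. Nearest: F = (-7, -4, 3, -6) with distance 5.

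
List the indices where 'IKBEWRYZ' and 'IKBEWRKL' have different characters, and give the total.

Differing positions: 7, 8. Hamming distance = 2.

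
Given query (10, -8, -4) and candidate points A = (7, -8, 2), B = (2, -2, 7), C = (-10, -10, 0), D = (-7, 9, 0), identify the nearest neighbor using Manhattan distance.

Distances: d(A) = 9, d(B) = 25, d(C) = 26, d(D) = 38. Nearest: A = (7, -8, 2) with distance 9.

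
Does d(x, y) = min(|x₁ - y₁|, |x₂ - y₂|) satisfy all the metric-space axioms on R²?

No. d fails identity of indiscernibles: take x = (2, 0) and y = (2, 7). Then d(x,y) = min(|2 - 2|, |0 - 7|) = min(0, 7) = 0, yet x ≠ y.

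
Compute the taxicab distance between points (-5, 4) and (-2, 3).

Σ|x_i - y_i| = |-5 - (-2)| + |4 - 3| = 3 + 1 = 4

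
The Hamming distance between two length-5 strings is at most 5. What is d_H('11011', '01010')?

Differing positions: 1, 5. Hamming distance = 2. The maximum possible Hamming distance for length-5 strings is 5, so d_H/5 = 2/5 = 0.4.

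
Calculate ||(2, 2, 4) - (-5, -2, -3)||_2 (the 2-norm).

(Σ|x_i - y_i|^2)^(1/2) = (|2 - (-5)|^2 + |2 - (-2)|^2 + |4 - (-3)|^2)^(1/2)
= (7^2 + 4^2 + 7^2)^(1/2) = (49 + 16 + 49)^(1/2) = (114)^(1/2) ≈ 10.6771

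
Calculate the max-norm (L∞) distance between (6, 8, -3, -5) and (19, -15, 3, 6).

max(|x_i - y_i|) = max(|6 - 19|, |8 - (-15)|, |-3 - 3|, |-5 - 6|) = max(13, 23, 6, 11) = 23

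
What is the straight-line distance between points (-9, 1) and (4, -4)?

√(Σ(x_i - y_i)²) = √((-9 - 4)² + (1 - (-4))²)
= √((-13)² + 5²) = √(169 + 25) = √194 ≈ 13.9284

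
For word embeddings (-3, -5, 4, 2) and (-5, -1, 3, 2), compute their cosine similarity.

With u = (-3, -5, 4, 2), v = (-5, -1, 3, 2):
u·v = (-3)·(-5) + (-5)·(-1) + 4·3 + 2·2 = 15 + 5 + 12 + 4 = 36.
|u| = √((-3)² + (-5)² + 4² + 2²) = √54, |v| = √((-5)² + (-1)² + 3² + 2²) = √39, so |u||v| = √(54·39) = √2106.
cos θ = (u·v)/(|u||v|) = 36/√2106 ≈ 0.7845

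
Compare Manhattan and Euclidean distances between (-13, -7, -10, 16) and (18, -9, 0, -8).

L1 = |-13 - 18| + |-7 - (-9)| + |-10 - 0| + |16 - (-8)| = 31 + 2 + 10 + 24 = 67
L2 = √(31² + 2² + 10² + 24²) = √1641 ≈ 40.5093
L1 ≥ L2 always (equality iff movement is along one axis); L1 > L2 here.
Ratio L1/L2 = 67/√1641 ≈ 1.6539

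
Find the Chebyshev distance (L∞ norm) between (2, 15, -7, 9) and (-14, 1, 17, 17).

max(|x_i - y_i|) = max(|2 - (-14)|, |15 - 1|, |-7 - 17|, |9 - 17|) = max(16, 14, 24, 8) = 24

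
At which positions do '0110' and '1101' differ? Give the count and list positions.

Differing positions: 1, 3, 4. Hamming distance = 3.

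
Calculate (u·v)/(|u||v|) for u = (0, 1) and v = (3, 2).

With u = (0, 1), v = (3, 2):
u·v = 0·3 + 1·2 = 0 + 2 = 2.
|u| = √(0² + 1²) = √1, |v| = √(3² + 2²) = √13, so |u||v| = √(1·13) = √13.
cos θ = (u·v)/(|u||v|) = 2/√13 ≈ 0.5547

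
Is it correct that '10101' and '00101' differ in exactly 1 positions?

Differing positions: 1. Hamming distance = 1, so the claim is true.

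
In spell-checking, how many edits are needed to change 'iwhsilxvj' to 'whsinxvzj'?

Let D[i][j] be the edit distance between the first i characters of 'iwhsilxvj' and the first j characters of 'whsinxvzj', with D[i][0] = i, D[0][j] = j, and D[i][j] = D[i-1][j-1] if the characters match, else 1 + min(D[i-1][j], D[i][j-1], D[i-1][j-1]). Filling the table (rows: prefixes of 'iwhsilxvj', columns: prefixes of 'whsinxvzj'):
     ε  w  h  s  i  n  x  v  z  j
  ε  0  1  2  3  4  5  6  7  8  9
  i  1  1  2  3  3  4  5  6  7  8
  w  2  1  2  3  4  4  5  6  7  8
  h  3  2  1  2  3  4  5  6  7  8
  s  4  3  2  1  2  3  4  5  6  7
  i  5  4  3  2  1  2  3  4  5  6
  l  6  5  4  3  2  2  3  4  5  6
  x  7  6  5  4  3  3  2  3  4  5
  v  8  7  6  5  4  4  3  2  3  4
  j  9  8  7  6  5  5  4  3  3  3
The bottom-right entry gives D[9][9] = 3, so no sequence of fewer than 3 edits works. Backtracking through the table gives one optimal edit sequence (3 edits):
  iwhsilxvj → whsilxvj (del i @1)
  whsilxvj → whsinxvj (sub l→n @5)
  whsinxvj → whsinxvzj (ins z @8)
Edit distance = 3.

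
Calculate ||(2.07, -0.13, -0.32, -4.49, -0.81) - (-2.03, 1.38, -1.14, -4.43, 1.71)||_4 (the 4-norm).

(Σ|x_i - y_i|^4)^(1/4) = (|2.07 - (-2.03)|^4 + |-0.13 - 1.38|^4 + |-0.32 - (-1.14)|^4 + |-4.49 - (-4.43)|^4 + |-0.81 - 1.71|^4)^(1/4)
= (4.1^4 + 1.51^4 + 0.82^4 + 0.06^4 + 2.52^4)^(1/4) ≈ (282.5761 + 5.1989 + 0.4521 + 0 + 40.3276)^(1/4) = (328.5547)^(1/4) ≈ 4.2575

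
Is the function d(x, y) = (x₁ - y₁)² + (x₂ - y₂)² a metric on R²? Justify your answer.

No. The squared Euclidean distance fails the triangle inequality. Counterexample: x = (0, 0), y = (1, 4), z = (2, 8). d(x,z) = 2² + 8² = 68, but d(x,y) + d(y,z) = (1² + 4²) + (1² + 4²) = 17 + 17 = 34. Since 68 > 34, the triangle inequality is violated. (Note: √d, the ordinary Euclidean distance, IS a metric.)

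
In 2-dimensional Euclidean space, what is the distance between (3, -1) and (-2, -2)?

√(Σ(x_i - y_i)²) = √((3 - (-2))² + (-1 - (-2))²)
= √(5² + 1²) = √(25 + 1) = √26 ≈ 5.099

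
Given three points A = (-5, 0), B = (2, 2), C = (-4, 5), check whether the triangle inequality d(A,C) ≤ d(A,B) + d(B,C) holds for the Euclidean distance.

d(A,B) = √(7² + 2²) = √53 ≈ 7.2801, d(B,C) = √(6² + 3²) = √45 ≈ 6.7082, d(A,C) = √(1² + 5²) = √26 ≈ 5.099.
d(A,C) ≈ 5.099 ≤ 7.2801 + 6.7082 = 13.9883. Triangle inequality is satisfied.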